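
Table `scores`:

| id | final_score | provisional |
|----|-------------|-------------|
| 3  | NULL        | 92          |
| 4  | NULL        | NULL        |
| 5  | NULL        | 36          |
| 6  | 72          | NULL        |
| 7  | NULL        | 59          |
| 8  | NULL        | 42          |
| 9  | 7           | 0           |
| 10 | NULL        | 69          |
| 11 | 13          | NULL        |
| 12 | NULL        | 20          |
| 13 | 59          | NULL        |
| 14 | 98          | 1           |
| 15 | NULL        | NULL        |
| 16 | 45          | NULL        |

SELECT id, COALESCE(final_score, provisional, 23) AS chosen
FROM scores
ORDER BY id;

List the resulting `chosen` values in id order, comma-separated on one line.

92, 23, 36, 72, 59, 42, 7, 69, 13, 20, 59, 98, 23, 45

id=3: final_score=NULL, provisional=92 → 92
id=4: final_score=NULL, provisional=NULL, → literal 23 → 23
id=5: final_score=NULL, provisional=36 → 36
id=6: final_score=72 → 72
id=7: final_score=NULL, provisional=59 → 59
id=8: final_score=NULL, provisional=42 → 42
id=9: final_score=7 → 7
id=10: final_score=NULL, provisional=69 → 69
id=11: final_score=13 → 13
id=12: final_score=NULL, provisional=20 → 20
id=13: final_score=59 → 59
id=14: final_score=98 → 98
id=15: final_score=NULL, provisional=NULL, → literal 23 → 23
id=16: final_score=45 → 45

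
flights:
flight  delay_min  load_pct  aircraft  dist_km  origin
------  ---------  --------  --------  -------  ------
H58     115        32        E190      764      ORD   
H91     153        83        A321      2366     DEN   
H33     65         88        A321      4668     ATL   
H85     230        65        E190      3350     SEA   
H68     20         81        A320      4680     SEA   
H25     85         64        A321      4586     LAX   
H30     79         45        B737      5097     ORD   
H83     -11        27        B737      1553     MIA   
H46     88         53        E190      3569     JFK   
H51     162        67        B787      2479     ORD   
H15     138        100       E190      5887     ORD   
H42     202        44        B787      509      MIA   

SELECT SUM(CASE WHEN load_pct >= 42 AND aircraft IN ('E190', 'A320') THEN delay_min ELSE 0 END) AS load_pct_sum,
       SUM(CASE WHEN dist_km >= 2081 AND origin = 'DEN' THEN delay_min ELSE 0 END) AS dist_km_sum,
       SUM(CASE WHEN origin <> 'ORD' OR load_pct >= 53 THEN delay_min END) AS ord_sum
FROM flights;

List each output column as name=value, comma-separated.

load_pct_sum=476, dist_km_sum=153, ord_sum=1132

[load_pct_sum: load_pct >= 42 AND aircraft IN ('E190', 'A320')]
flight=H58: ✗
flight=H91: ✗
flight=H33: ✗
flight=H85: ✓ → 230
flight=H68: ✓ → 20
flight=H25: ✗
flight=H30: ✗
flight=H83: ✗
flight=H46: ✓ → 88
flight=H51: ✗
flight=H15: ✓ → 138
flight=H42: ✗
load_pct_sum = 230 + 20 + 88 + 138 = 476
—
[dist_km_sum: dist_km >= 2081 AND origin = 'DEN']
flight=H58: ✗
flight=H91: ✓ → 153
flight=H33: ✗
flight=H85: ✗
flight=H68: ✗
flight=H25: ✗
flight=H30: ✗
flight=H83: ✗
flight=H46: ✗
flight=H51: ✗
flight=H15: ✗
flight=H42: ✗
dist_km_sum = 153
—
[ord_sum: origin <> 'ORD' OR load_pct >= 53]
flight=H58: ✗
flight=H91: ✓ → 153
flight=H33: ✓ → 65
flight=H85: ✓ → 230
flight=H68: ✓ → 20
flight=H25: ✓ → 85
flight=H30: ✗
flight=H83: ✓ → -11
flight=H46: ✓ → 88
flight=H51: ✓ → 162
flight=H15: ✓ → 138
flight=H42: ✓ → 202
ord_sum = 153 + 65 + 230 + 20 + 85 + -11 + 88 + 162 + 138 + 202 = 1132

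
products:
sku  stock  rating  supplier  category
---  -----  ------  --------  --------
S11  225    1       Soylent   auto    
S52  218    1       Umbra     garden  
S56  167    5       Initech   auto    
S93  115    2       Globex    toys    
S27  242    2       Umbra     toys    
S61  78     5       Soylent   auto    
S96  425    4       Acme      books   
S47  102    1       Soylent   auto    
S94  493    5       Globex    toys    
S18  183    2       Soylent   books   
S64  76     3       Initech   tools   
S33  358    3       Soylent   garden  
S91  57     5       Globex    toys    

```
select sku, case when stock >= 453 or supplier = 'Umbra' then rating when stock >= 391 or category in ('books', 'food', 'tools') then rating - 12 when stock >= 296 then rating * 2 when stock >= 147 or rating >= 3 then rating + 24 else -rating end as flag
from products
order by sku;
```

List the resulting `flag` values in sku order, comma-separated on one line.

25, -10, 2, 6, -1, 1, 29, 29, -9, 29, -2, 5, -8

sku=S11: stock >= 147 or rating >= 3 → 25
sku=S18: stock >= 391 or category in ('books', 'food', 'tools') → -10
sku=S27: stock >= 453 or supplier = 'Umbra' → 2
sku=S33: stock >= 296 → 6
sku=S47: ELSE → -1
sku=S52: stock >= 453 or supplier = 'Umbra' → 1
sku=S56: stock >= 147 or rating >= 3 → 29
sku=S61: stock >= 147 or rating >= 3 → 29
sku=S64: stock >= 391 or category in ('books', 'food', 'tools') → -9
sku=S91: stock >= 147 or rating >= 3 → 29
sku=S93: ELSE → -2
sku=S94: stock >= 453 or supplier = 'Umbra' → 5
sku=S96: stock >= 391 or category in ('books', 'food', 'tools') → -8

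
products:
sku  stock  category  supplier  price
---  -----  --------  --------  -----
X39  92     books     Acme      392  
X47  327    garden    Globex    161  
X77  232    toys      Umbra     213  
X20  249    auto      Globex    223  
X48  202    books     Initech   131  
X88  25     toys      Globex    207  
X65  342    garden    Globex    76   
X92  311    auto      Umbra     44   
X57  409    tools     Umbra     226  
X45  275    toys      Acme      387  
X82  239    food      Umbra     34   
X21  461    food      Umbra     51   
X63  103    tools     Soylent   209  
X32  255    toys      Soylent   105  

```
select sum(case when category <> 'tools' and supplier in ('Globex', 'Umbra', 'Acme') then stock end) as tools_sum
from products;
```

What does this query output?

sku=X39: ✓ → 92
sku=X47: ✓ → 327
sku=X77: ✓ → 232
sku=X20: ✓ → 249
sku=X48: ✗
sku=X88: ✓ → 25
sku=X65: ✓ → 342
sku=X92: ✓ → 311
sku=X57: ✗
sku=X45: ✓ → 275
sku=X82: ✓ → 239
sku=X21: ✓ → 461
sku=X63: ✗
sku=X32: ✗
tools_sum = 92 + 327 + 232 + 249 + 25 + 342 + 311 + 275 + 239 + 461 = 2553

2553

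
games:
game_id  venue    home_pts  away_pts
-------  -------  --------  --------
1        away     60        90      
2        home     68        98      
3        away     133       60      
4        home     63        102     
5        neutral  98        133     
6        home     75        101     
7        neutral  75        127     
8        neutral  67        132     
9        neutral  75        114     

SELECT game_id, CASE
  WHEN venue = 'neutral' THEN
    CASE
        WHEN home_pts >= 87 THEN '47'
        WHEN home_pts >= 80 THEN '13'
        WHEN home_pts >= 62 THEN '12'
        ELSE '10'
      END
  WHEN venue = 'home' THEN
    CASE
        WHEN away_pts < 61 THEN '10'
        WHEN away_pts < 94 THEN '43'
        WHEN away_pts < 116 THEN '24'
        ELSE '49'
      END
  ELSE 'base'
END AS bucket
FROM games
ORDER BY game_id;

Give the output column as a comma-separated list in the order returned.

game_id=1: venue='away' → outer ELSE → base
game_id=2: venue='home' → inner[away_pts < 116] → 24
game_id=3: venue='away' → outer ELSE → base
game_id=4: venue='home' → inner[away_pts < 116] → 24
game_id=5: venue='neutral' → inner[home_pts >= 87] → 47
game_id=6: venue='home' → inner[away_pts < 116] → 24
game_id=7: venue='neutral' → inner[home_pts >= 62] → 12
game_id=8: venue='neutral' → inner[home_pts >= 62] → 12
game_id=9: venue='neutral' → inner[home_pts >= 62] → 12

base, 24, base, 24, 47, 24, 12, 12, 12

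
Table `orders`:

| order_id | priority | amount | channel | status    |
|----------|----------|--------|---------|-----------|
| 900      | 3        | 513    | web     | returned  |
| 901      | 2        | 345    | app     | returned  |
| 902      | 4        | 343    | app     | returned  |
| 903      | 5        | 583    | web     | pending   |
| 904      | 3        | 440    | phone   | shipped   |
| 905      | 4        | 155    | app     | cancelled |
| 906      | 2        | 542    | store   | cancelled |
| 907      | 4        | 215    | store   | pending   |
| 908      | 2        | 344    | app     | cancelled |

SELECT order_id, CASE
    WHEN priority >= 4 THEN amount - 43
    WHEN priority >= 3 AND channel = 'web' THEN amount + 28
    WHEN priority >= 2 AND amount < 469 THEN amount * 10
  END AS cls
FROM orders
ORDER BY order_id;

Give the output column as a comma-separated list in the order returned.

541, 3450, 300, 540, 4400, 112, NULL, 172, 3440

order_id=900: priority >= 3 AND channel = 'web' → 541
order_id=901: priority >= 2 AND amount < 469 → 3450
order_id=902: priority >= 4 → 300
order_id=903: priority >= 4 → 540
order_id=904: priority >= 2 AND amount < 469 → 4400
order_id=905: priority >= 4 → 112
order_id=906: (no match → NULL) → NULL
order_id=907: priority >= 4 → 172
order_id=908: priority >= 2 AND amount < 469 → 3440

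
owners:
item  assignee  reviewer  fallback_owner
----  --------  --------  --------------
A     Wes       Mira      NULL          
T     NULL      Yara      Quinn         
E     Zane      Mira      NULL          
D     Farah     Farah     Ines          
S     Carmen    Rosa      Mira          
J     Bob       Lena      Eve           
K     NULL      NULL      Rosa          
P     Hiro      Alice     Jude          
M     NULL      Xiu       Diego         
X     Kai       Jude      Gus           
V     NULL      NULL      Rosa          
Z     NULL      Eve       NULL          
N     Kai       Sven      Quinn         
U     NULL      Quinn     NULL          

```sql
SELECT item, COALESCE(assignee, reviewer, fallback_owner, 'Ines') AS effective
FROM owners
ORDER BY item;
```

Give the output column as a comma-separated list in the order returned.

item=A: assignee=Wes → Wes
item=D: assignee=Farah → Farah
item=E: assignee=Zane → Zane
item=J: assignee=Bob → Bob
item=K: assignee=NULL, reviewer=NULL, fallback_owner=Rosa → Rosa
item=M: assignee=NULL, reviewer=Xiu → Xiu
item=N: assignee=Kai → Kai
item=P: assignee=Hiro → Hiro
item=S: assignee=Carmen → Carmen
item=T: assignee=NULL, reviewer=Yara → Yara
item=U: assignee=NULL, reviewer=Quinn → Quinn
item=V: assignee=NULL, reviewer=NULL, fallback_owner=Rosa → Rosa
item=X: assignee=Kai → Kai
item=Z: assignee=NULL, reviewer=Eve → Eve

Wes, Farah, Zane, Bob, Rosa, Xiu, Kai, Hiro, Carmen, Yara, Quinn, Rosa, Kai, Eve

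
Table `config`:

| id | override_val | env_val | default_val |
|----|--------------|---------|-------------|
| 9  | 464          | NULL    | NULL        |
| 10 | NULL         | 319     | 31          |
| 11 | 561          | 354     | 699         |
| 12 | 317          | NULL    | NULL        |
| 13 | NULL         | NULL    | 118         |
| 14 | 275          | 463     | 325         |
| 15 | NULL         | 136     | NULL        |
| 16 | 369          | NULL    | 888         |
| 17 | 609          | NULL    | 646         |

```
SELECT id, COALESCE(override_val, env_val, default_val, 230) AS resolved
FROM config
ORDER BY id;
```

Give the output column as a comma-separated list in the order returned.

464, 319, 561, 317, 118, 275, 136, 369, 609

id=9: override_val=464 → 464
id=10: override_val=NULL, env_val=319 → 319
id=11: override_val=561 → 561
id=12: override_val=317 → 317
id=13: override_val=NULL, env_val=NULL, default_val=118 → 118
id=14: override_val=275 → 275
id=15: override_val=NULL, env_val=136 → 136
id=16: override_val=369 → 369
id=17: override_val=609 → 609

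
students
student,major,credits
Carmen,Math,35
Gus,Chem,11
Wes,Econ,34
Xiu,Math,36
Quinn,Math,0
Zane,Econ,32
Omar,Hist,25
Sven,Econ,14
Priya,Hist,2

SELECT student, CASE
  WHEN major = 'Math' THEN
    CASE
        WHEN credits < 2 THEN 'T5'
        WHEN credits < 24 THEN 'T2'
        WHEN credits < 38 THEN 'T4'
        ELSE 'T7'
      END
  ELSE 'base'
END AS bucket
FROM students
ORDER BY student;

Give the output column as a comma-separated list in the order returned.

student=Carmen: major='Math' → inner[credits < 38] → T4
student=Gus: major='Chem' → outer ELSE → base
student=Omar: major='Hist' → outer ELSE → base
student=Priya: major='Hist' → outer ELSE → base
student=Quinn: major='Math' → inner[credits < 2] → T5
student=Sven: major='Econ' → outer ELSE → base
student=Wes: major='Econ' → outer ELSE → base
student=Xiu: major='Math' → inner[credits < 38] → T4
student=Zane: major='Econ' → outer ELSE → base

T4, base, base, base, T5, base, base, T4, base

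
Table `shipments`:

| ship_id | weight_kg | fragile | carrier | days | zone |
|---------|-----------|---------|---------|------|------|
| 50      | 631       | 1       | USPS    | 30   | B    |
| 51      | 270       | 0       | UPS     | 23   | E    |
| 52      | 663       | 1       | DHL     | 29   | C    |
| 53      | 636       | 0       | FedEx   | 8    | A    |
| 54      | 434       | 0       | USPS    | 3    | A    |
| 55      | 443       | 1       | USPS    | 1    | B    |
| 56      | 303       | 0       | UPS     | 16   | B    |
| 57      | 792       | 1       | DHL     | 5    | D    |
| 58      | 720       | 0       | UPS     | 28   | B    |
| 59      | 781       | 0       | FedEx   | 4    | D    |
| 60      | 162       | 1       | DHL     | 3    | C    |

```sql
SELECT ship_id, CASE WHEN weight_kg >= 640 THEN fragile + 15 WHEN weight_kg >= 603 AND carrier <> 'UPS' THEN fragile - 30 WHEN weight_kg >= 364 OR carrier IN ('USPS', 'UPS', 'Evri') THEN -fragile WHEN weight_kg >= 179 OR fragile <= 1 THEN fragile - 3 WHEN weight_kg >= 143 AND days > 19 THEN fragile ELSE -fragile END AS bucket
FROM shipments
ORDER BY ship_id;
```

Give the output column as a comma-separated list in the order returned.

-29, 0, 16, -30, 0, -1, 0, 16, 15, 15, -2

ship_id=50: weight_kg >= 603 AND carrier <> 'UPS' → -29
ship_id=51: weight_kg >= 364 OR carrier IN ('USPS', 'UPS', 'Evri') → 0
ship_id=52: weight_kg >= 640 → 16
ship_id=53: weight_kg >= 603 AND carrier <> 'UPS' → -30
ship_id=54: weight_kg >= 364 OR carrier IN ('USPS', 'UPS', 'Evri') → 0
ship_id=55: weight_kg >= 364 OR carrier IN ('USPS', 'UPS', 'Evri') → -1
ship_id=56: weight_kg >= 364 OR carrier IN ('USPS', 'UPS', 'Evri') → 0
ship_id=57: weight_kg >= 640 → 16
ship_id=58: weight_kg >= 640 → 15
ship_id=59: weight_kg >= 640 → 15
ship_id=60: weight_kg >= 179 OR fragile <= 1 → -2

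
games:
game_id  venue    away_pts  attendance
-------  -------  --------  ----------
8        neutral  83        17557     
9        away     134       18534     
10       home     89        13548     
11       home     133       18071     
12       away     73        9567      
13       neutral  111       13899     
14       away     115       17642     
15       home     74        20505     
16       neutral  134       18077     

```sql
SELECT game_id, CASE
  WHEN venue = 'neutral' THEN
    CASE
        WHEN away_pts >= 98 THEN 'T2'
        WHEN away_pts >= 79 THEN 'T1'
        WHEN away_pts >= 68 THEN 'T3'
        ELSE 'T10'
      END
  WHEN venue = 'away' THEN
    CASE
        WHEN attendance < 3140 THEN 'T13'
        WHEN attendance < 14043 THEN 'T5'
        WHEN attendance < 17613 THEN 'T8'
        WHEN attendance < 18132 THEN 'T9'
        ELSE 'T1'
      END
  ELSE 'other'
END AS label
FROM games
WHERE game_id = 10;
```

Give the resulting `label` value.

other

game_id = 10: venue=home, away_pts=89, attendance=13548.
venue='home' → outer ELSE → other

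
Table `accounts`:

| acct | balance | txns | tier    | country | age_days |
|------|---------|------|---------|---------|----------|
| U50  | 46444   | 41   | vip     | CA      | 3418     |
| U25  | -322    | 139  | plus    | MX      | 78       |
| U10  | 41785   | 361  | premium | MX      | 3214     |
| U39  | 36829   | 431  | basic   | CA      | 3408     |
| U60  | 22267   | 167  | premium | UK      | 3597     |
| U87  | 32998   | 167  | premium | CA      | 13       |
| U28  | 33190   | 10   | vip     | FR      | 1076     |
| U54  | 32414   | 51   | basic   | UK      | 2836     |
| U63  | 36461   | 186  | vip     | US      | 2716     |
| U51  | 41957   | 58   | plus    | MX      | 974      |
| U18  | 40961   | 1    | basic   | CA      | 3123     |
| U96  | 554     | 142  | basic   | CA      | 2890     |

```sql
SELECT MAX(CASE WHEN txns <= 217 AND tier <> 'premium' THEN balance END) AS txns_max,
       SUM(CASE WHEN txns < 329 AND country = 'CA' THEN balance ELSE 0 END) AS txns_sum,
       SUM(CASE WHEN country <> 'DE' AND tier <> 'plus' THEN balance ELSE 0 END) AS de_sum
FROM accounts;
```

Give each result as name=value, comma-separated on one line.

txns_max=46444, txns_sum=120957, de_sum=323903

[txns_max: txns <= 217 AND tier <> 'premium']
acct=U50: ✓ → 46444
acct=U25: ✓ → -322
acct=U10: ✗
acct=U39: ✗
acct=U60: ✗
acct=U87: ✗
acct=U28: ✓ → 33190
acct=U54: ✓ → 32414
acct=U63: ✓ → 36461
acct=U51: ✓ → 41957
acct=U18: ✓ → 40961
acct=U96: ✓ → 554
txns_max = MAX(46444, -322, 33190, 32414, 36461, 41957, 40961, 554) = 46444
—
[txns_sum: txns < 329 AND country = 'CA']
acct=U50: ✓ → 46444
acct=U25: ✗
acct=U10: ✗
acct=U39: ✗
acct=U60: ✗
acct=U87: ✓ → 32998
acct=U28: ✗
acct=U54: ✗
acct=U63: ✗
acct=U51: ✗
acct=U18: ✓ → 40961
acct=U96: ✓ → 554
txns_sum = 46444 + 32998 + 40961 + 554 = 120957
—
[de_sum: country <> 'DE' AND tier <> 'plus']
acct=U50: ✓ → 46444
acct=U25: ✗
acct=U10: ✓ → 41785
acct=U39: ✓ → 36829
acct=U60: ✓ → 22267
acct=U87: ✓ → 32998
acct=U28: ✓ → 33190
acct=U54: ✓ → 32414
acct=U63: ✓ → 36461
acct=U51: ✗
acct=U18: ✓ → 40961
acct=U96: ✓ → 554
de_sum = 46444 + 41785 + 36829 + 22267 + 32998 + 33190 + 32414 + 36461 + 40961 + 554 = 323903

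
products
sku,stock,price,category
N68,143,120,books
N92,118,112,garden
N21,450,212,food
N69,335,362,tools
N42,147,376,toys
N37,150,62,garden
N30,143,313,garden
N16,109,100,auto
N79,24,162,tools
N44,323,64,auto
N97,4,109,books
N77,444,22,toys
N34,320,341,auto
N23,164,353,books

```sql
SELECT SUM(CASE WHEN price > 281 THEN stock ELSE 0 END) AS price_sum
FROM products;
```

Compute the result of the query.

1109

sku=N68: ✗
sku=N92: ✗
sku=N21: ✗
sku=N69: ✓ → 335
sku=N42: ✓ → 147
sku=N37: ✗
sku=N30: ✓ → 143
sku=N16: ✗
sku=N79: ✗
sku=N44: ✗
sku=N97: ✗
sku=N77: ✗
sku=N34: ✓ → 320
sku=N23: ✓ → 164
price_sum = 335 + 147 + 143 + 320 + 164 = 1109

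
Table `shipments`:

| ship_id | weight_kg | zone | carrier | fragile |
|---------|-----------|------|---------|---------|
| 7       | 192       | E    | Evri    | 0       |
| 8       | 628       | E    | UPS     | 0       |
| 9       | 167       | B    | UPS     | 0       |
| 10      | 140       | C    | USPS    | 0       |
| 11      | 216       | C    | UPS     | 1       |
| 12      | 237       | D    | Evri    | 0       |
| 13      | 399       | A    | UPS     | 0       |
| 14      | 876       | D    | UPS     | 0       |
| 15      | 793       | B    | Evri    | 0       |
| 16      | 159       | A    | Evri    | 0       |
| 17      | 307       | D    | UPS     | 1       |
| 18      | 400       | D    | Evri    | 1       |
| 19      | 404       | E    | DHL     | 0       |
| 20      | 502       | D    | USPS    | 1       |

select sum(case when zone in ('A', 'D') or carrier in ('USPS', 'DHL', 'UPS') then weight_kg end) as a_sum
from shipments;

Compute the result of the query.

ship_id=7: ✗
ship_id=8: ✓ → 628
ship_id=9: ✓ → 167
ship_id=10: ✓ → 140
ship_id=11: ✓ → 216
ship_id=12: ✓ → 237
ship_id=13: ✓ → 399
ship_id=14: ✓ → 876
ship_id=15: ✗
ship_id=16: ✓ → 159
ship_id=17: ✓ → 307
ship_id=18: ✓ → 400
ship_id=19: ✓ → 404
ship_id=20: ✓ → 502
a_sum = 628 + 167 + 140 + 216 + 237 + 399 + 876 + 159 + 307 + 400 + 404 + 502 = 4435

4435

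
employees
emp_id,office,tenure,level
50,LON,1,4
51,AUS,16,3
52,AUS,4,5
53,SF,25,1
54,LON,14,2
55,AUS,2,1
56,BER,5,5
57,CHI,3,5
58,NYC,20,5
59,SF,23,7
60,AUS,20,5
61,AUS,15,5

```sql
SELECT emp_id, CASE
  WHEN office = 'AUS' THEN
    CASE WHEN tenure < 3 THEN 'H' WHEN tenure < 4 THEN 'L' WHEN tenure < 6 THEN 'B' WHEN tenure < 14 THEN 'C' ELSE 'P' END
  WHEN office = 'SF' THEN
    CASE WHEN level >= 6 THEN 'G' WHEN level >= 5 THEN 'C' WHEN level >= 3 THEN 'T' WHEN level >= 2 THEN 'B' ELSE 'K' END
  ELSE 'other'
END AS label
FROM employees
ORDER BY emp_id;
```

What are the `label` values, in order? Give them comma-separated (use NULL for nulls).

emp_id=50: office='LON' → outer ELSE → other
emp_id=51: office='AUS' → inner[ELSE] → P
emp_id=52: office='AUS' → inner[tenure < 6] → B
emp_id=53: office='SF' → inner[ELSE] → K
emp_id=54: office='LON' → outer ELSE → other
emp_id=55: office='AUS' → inner[tenure < 3] → H
emp_id=56: office='BER' → outer ELSE → other
emp_id=57: office='CHI' → outer ELSE → other
emp_id=58: office='NYC' → outer ELSE → other
emp_id=59: office='SF' → inner[level >= 6] → G
emp_id=60: office='AUS' → inner[ELSE] → P
emp_id=61: office='AUS' → inner[ELSE] → P

other, P, B, K, other, H, other, other, other, G, P, P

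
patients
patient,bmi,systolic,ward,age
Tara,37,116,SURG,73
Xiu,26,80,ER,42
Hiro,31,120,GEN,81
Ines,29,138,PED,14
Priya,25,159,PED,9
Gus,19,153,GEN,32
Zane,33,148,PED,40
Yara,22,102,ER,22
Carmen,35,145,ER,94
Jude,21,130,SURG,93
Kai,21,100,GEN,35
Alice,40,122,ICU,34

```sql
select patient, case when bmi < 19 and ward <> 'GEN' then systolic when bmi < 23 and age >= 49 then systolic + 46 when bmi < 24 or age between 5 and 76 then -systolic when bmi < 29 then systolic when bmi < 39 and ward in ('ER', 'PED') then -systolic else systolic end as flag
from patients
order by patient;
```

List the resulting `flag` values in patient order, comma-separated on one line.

patient=Alice: bmi < 24 or age between 5 and 76 → -122
patient=Carmen: bmi < 39 and ward in ('ER', 'PED') → -145
patient=Gus: bmi < 24 or age between 5 and 76 → -153
patient=Hiro: ELSE → 120
patient=Ines: bmi < 24 or age between 5 and 76 → -138
patient=Jude: bmi < 23 and age >= 49 → 176
patient=Kai: bmi < 24 or age between 5 and 76 → -100
patient=Priya: bmi < 24 or age between 5 and 76 → -159
patient=Tara: bmi < 24 or age between 5 and 76 → -116
patient=Xiu: bmi < 24 or age between 5 and 76 → -80
patient=Yara: bmi < 24 or age between 5 and 76 → -102
patient=Zane: bmi < 24 or age between 5 and 76 → -148

-122, -145, -153, 120, -138, 176, -100, -159, -116, -80, -102, -148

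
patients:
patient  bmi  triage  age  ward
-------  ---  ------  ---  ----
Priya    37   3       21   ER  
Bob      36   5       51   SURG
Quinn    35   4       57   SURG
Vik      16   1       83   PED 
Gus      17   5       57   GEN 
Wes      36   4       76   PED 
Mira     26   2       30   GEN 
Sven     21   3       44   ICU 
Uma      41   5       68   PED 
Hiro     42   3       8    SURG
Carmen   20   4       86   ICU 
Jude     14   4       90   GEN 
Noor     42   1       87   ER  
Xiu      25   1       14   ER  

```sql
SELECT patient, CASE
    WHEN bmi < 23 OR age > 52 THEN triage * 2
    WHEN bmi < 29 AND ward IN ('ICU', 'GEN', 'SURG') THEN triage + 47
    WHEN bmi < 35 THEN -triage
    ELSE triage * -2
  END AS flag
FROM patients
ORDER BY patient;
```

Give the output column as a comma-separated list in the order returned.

patient=Bob: ELSE → -10
patient=Carmen: bmi < 23 OR age > 52 → 8
patient=Gus: bmi < 23 OR age > 52 → 10
patient=Hiro: ELSE → -6
patient=Jude: bmi < 23 OR age > 52 → 8
patient=Mira: bmi < 29 AND ward IN ('ICU', 'GEN', 'SURG') → 49
patient=Noor: bmi < 23 OR age > 52 → 2
patient=Priya: ELSE → -6
patient=Quinn: bmi < 23 OR age > 52 → 8
patient=Sven: bmi < 23 OR age > 52 → 6
patient=Uma: bmi < 23 OR age > 52 → 10
patient=Vik: bmi < 23 OR age > 52 → 2
patient=Wes: bmi < 23 OR age > 52 → 8
patient=Xiu: bmi < 35 → -1

-10, 8, 10, -6, 8, 49, 2, -6, 8, 6, 10, 2, 8, -1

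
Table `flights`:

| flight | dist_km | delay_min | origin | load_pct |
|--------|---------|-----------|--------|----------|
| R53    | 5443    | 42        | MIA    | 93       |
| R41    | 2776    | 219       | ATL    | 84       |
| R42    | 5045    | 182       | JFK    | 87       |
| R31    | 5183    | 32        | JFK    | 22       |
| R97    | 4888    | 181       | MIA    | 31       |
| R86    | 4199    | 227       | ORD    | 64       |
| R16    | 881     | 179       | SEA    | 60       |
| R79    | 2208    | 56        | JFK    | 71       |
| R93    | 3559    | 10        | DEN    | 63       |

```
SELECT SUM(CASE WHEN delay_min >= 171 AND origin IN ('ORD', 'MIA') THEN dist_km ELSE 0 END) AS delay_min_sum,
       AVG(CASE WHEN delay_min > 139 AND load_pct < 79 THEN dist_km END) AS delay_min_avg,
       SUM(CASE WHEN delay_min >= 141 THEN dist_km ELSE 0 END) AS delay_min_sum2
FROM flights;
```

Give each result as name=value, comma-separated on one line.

delay_min_sum=9087, delay_min_avg=3322.6666666667, delay_min_sum2=17789

[delay_min_sum: delay_min >= 171 AND origin IN ('ORD', 'MIA')]
flight=R53: ✗
flight=R41: ✗
flight=R42: ✗
flight=R31: ✗
flight=R97: ✓ → 4888
flight=R86: ✓ → 4199
flight=R16: ✗
flight=R79: ✗
flight=R93: ✗
delay_min_sum = 4888 + 4199 = 9087
—
[delay_min_avg: delay_min > 139 AND load_pct < 79]
flight=R53: ✗
flight=R41: ✗
flight=R42: ✗
flight=R31: ✗
flight=R97: ✓ → 4888
flight=R86: ✓ → 4199
flight=R16: ✓ → 881
flight=R79: ✗
flight=R93: ✗
delay_min_avg = (4888 + 4199 + 881) / 3 = 3322.6666666667
—
[delay_min_sum2: delay_min >= 141]
flight=R53: ✗
flight=R41: ✓ → 2776
flight=R42: ✓ → 5045
flight=R31: ✗
flight=R97: ✓ → 4888
flight=R86: ✓ → 4199
flight=R16: ✓ → 881
flight=R79: ✗
flight=R93: ✗
delay_min_sum2 = 2776 + 5045 + 4888 + 4199 + 881 = 17789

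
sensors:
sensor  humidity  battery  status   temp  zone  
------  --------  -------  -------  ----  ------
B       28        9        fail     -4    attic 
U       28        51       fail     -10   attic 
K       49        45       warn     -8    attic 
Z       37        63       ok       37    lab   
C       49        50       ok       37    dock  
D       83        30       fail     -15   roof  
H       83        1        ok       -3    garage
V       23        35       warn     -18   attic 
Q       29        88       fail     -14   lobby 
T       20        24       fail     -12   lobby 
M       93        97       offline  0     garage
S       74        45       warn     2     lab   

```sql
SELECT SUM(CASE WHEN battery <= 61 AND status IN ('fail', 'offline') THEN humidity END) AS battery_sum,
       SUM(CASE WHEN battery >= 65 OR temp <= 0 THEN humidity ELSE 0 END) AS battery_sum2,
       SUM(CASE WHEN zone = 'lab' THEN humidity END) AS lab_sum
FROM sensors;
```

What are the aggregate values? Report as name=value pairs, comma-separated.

[battery_sum: battery <= 61 AND status IN ('fail', 'offline')]
sensor=B: ✓ → 28
sensor=U: ✓ → 28
sensor=K: ✗
sensor=Z: ✗
sensor=C: ✗
sensor=D: ✓ → 83
sensor=H: ✗
sensor=V: ✗
sensor=Q: ✗
sensor=T: ✓ → 20
sensor=M: ✗
sensor=S: ✗
battery_sum = 28 + 28 + 83 + 20 = 159
—
[battery_sum2: battery >= 65 OR temp <= 0]
sensor=B: ✓ → 28
sensor=U: ✓ → 28
sensor=K: ✓ → 49
sensor=Z: ✗
sensor=C: ✗
sensor=D: ✓ → 83
sensor=H: ✓ → 83
sensor=V: ✓ → 23
sensor=Q: ✓ → 29
sensor=T: ✓ → 20
sensor=M: ✓ → 93
sensor=S: ✗
battery_sum2 = 28 + 28 + 49 + 83 + 83 + 23 + 29 + 20 + 93 = 436
—
[lab_sum: zone = 'lab']
sensor=B: ✗
sensor=U: ✗
sensor=K: ✗
sensor=Z: ✓ → 37
sensor=C: ✗
sensor=D: ✗
sensor=H: ✗
sensor=V: ✗
sensor=Q: ✗
sensor=T: ✗
sensor=M: ✗
sensor=S: ✓ → 74
lab_sum = 37 + 74 = 111

battery_sum=159, battery_sum2=436, lab_sum=111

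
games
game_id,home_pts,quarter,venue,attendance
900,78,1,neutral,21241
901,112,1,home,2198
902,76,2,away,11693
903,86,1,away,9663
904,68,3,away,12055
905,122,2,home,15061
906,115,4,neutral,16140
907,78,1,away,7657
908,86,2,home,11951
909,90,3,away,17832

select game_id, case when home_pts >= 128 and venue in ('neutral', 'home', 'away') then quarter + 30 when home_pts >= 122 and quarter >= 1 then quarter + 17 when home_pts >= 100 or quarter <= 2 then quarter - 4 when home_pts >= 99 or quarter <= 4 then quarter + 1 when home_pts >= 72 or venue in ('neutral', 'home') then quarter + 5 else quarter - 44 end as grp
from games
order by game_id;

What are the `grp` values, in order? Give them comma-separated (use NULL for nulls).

game_id=900: home_pts >= 100 or quarter <= 2 → -3
game_id=901: home_pts >= 100 or quarter <= 2 → -3
game_id=902: home_pts >= 100 or quarter <= 2 → -2
game_id=903: home_pts >= 100 or quarter <= 2 → -3
game_id=904: home_pts >= 99 or quarter <= 4 → 4
game_id=905: home_pts >= 122 and quarter >= 1 → 19
game_id=906: home_pts >= 100 or quarter <= 2 → 0
game_id=907: home_pts >= 100 or quarter <= 2 → -3
game_id=908: home_pts >= 100 or quarter <= 2 → -2
game_id=909: home_pts >= 99 or quarter <= 4 → 4

-3, -3, -2, -3, 4, 19, 0, -3, -2, 4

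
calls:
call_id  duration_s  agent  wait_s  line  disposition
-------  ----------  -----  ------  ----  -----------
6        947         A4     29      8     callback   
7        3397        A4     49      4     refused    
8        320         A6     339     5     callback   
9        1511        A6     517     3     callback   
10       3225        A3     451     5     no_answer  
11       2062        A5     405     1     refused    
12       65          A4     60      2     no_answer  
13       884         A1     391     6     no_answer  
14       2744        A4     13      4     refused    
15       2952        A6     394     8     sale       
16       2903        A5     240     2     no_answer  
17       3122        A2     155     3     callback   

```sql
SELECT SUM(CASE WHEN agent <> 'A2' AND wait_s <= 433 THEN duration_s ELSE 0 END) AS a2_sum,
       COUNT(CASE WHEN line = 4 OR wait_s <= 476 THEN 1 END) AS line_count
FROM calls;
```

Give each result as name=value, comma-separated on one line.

[a2_sum: agent <> 'A2' AND wait_s <= 433]
call_id=6: ✓ → 947
call_id=7: ✓ → 3397
call_id=8: ✓ → 320
call_id=9: ✗
call_id=10: ✗
call_id=11: ✓ → 2062
call_id=12: ✓ → 65
call_id=13: ✓ → 884
call_id=14: ✓ → 2744
call_id=15: ✓ → 2952
call_id=16: ✓ → 2903
call_id=17: ✗
a2_sum = 947 + 3397 + 320 + 2062 + 65 + 884 + 2744 + 2952 + 2903 = 16274
—
[line_count: line = 4 OR wait_s <= 476]
call_id=6: ✓ → 1
call_id=7: ✓ → 1
call_id=8: ✓ → 1
call_id=9: ✗
call_id=10: ✓ → 1
call_id=11: ✓ → 1
call_id=12: ✓ → 1
call_id=13: ✓ → 1
call_id=14: ✓ → 1
call_id=15: ✓ → 1
call_id=16: ✓ → 1
call_id=17: ✓ → 1
line_count = COUNT(1, 1, 1, 1, 1, 1, 1, 1, 1, 1, 1) = 11

a2_sum=16274, line_count=11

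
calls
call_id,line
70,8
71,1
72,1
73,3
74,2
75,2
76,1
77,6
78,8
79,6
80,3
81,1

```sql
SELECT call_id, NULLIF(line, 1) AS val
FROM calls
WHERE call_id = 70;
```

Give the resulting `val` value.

8

call_id = 70: line=8.
line=8 vs 1: differ → 8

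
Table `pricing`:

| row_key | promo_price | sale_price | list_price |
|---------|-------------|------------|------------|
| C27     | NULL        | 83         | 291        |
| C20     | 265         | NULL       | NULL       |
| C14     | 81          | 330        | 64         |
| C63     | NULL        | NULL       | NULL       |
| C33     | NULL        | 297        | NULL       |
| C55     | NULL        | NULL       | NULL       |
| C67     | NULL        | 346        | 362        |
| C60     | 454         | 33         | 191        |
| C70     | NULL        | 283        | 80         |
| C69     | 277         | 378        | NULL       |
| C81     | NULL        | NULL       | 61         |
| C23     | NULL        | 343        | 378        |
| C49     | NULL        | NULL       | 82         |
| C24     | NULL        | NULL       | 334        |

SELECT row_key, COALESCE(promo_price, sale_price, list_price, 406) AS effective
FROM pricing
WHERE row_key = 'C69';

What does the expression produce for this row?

row_key = C69: promo_price=277, sale_price=378, list_price=NULL.
promo_price=277 → 277

277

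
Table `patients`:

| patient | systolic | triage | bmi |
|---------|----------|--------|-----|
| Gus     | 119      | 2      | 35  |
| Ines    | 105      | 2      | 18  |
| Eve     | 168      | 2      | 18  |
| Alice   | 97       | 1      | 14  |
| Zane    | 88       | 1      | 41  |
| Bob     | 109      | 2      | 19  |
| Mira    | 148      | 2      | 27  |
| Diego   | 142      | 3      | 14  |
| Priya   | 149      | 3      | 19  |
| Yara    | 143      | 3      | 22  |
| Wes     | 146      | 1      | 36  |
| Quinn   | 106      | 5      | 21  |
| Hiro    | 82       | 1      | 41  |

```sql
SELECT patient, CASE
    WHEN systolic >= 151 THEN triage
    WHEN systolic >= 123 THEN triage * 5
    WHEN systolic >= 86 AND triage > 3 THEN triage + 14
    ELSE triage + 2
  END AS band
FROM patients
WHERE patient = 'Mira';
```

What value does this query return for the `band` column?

10

patient = Mira: systolic=148, triage=2, bmi=27.
systolic >= 151 → false
systolic >= 123 → true → 10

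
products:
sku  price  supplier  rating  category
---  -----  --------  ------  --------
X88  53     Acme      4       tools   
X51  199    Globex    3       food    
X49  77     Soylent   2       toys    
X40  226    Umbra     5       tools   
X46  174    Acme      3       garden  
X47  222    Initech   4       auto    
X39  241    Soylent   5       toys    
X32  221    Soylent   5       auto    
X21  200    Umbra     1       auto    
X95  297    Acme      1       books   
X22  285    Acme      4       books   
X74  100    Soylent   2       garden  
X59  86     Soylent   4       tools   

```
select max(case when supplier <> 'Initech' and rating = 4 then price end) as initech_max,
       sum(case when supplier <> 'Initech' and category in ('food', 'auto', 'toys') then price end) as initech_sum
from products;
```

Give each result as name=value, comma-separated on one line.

[initech_max: supplier <> 'Initech' and rating = 4]
sku=X88: ✓ → 53
sku=X51: ✗
sku=X49: ✗
sku=X40: ✗
sku=X46: ✗
sku=X47: ✗
sku=X39: ✗
sku=X32: ✗
sku=X21: ✗
sku=X95: ✗
sku=X22: ✓ → 285
sku=X74: ✗
sku=X59: ✓ → 86
initech_max = MAX(53, 285, 86) = 285
—
[initech_sum: supplier <> 'Initech' and category in ('food', 'auto', 'toys')]
sku=X88: ✗
sku=X51: ✓ → 199
sku=X49: ✓ → 77
sku=X40: ✗
sku=X46: ✗
sku=X47: ✗
sku=X39: ✓ → 241
sku=X32: ✓ → 221
sku=X21: ✓ → 200
sku=X95: ✗
sku=X22: ✗
sku=X74: ✗
sku=X59: ✗
initech_sum = 199 + 77 + 241 + 221 + 200 = 938

initech_max=285, initech_sum=938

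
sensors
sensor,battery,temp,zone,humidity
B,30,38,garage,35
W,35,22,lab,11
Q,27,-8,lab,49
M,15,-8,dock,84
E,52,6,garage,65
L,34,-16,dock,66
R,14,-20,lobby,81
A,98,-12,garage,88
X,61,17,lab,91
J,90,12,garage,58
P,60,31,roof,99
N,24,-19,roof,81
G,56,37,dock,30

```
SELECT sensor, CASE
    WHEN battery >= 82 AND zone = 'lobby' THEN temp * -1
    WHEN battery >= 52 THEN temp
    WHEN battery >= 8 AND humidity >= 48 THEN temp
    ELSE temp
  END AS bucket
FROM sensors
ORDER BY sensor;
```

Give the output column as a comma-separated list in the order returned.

sensor=A: battery >= 52 → -12
sensor=B: ELSE → 38
sensor=E: battery >= 52 → 6
sensor=G: battery >= 52 → 37
sensor=J: battery >= 52 → 12
sensor=L: battery >= 8 AND humidity >= 48 → -16
sensor=M: battery >= 8 AND humidity >= 48 → -8
sensor=N: battery >= 8 AND humidity >= 48 → -19
sensor=P: battery >= 52 → 31
sensor=Q: battery >= 8 AND humidity >= 48 → -8
sensor=R: battery >= 8 AND humidity >= 48 → -20
sensor=W: ELSE → 22
sensor=X: battery >= 52 → 17

-12, 38, 6, 37, 12, -16, -8, -19, 31, -8, -20, 22, 17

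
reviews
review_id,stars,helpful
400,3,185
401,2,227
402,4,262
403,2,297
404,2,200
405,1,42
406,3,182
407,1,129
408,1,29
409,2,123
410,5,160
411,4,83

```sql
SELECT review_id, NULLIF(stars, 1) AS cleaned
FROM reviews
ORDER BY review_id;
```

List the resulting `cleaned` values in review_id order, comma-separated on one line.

review_id=400: stars=3 vs 1: differ → 3
review_id=401: stars=2 vs 1: differ → 2
review_id=402: stars=4 vs 1: differ → 4
review_id=403: stars=2 vs 1: differ → 2
review_id=404: stars=2 vs 1: differ → 2
review_id=405: stars=1 vs 1: equal → NULL
review_id=406: stars=3 vs 1: differ → 3
review_id=407: stars=1 vs 1: equal → NULL
review_id=408: stars=1 vs 1: equal → NULL
review_id=409: stars=2 vs 1: differ → 2
review_id=410: stars=5 vs 1: differ → 5
review_id=411: stars=4 vs 1: differ → 4

3, 2, 4, 2, 2, NULL, 3, NULL, NULL, 2, 5, 4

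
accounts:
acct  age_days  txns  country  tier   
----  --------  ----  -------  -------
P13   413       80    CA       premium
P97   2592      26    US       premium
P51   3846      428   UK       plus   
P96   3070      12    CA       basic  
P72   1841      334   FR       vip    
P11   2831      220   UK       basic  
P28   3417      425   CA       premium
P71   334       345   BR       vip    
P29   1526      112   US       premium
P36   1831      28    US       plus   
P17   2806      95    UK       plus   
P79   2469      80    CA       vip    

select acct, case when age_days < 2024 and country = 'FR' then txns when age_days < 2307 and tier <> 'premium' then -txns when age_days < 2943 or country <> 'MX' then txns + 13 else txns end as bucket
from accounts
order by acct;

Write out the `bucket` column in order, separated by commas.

acct=P11: age_days < 2943 or country <> 'MX' → 233
acct=P13: age_days < 2943 or country <> 'MX' → 93
acct=P17: age_days < 2943 or country <> 'MX' → 108
acct=P28: age_days < 2943 or country <> 'MX' → 438
acct=P29: age_days < 2943 or country <> 'MX' → 125
acct=P36: age_days < 2307 and tier <> 'premium' → -28
acct=P51: age_days < 2943 or country <> 'MX' → 441
acct=P71: age_days < 2307 and tier <> 'premium' → -345
acct=P72: age_days < 2024 and country = 'FR' → 334
acct=P79: age_days < 2943 or country <> 'MX' → 93
acct=P96: age_days < 2943 or country <> 'MX' → 25
acct=P97: age_days < 2943 or country <> 'MX' → 39

233, 93, 108, 438, 125, -28, 441, -345, 334, 93, 25, 39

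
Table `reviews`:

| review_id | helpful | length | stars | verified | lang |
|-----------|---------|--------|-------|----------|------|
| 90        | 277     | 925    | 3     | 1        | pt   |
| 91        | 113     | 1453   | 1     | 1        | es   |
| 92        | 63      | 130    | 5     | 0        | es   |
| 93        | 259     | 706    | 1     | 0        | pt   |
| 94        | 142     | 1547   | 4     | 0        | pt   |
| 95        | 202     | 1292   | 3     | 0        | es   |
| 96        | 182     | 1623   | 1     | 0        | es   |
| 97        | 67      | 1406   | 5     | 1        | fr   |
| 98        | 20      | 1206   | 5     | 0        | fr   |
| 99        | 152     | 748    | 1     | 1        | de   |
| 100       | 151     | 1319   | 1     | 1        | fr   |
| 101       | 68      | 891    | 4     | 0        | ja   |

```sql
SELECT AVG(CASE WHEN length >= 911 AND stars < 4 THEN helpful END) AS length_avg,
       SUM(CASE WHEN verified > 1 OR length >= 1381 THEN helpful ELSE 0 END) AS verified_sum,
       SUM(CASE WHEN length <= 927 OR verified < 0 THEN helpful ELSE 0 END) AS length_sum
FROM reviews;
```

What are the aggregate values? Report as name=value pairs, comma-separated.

length_avg=185, verified_sum=504, length_sum=819

[length_avg: length >= 911 AND stars < 4]
review_id=90: ✓ → 277
review_id=91: ✓ → 113
review_id=92: ✗
review_id=93: ✗
review_id=94: ✗
review_id=95: ✓ → 202
review_id=96: ✓ → 182
review_id=97: ✗
review_id=98: ✗
review_id=99: ✗
review_id=100: ✓ → 151
review_id=101: ✗
length_avg = (277 + 113 + 202 + 182 + 151) / 5 = 185
—
[verified_sum: verified > 1 OR length >= 1381]
review_id=90: ✗
review_id=91: ✓ → 113
review_id=92: ✗
review_id=93: ✗
review_id=94: ✓ → 142
review_id=95: ✗
review_id=96: ✓ → 182
review_id=97: ✓ → 67
review_id=98: ✗
review_id=99: ✗
review_id=100: ✗
review_id=101: ✗
verified_sum = 113 + 142 + 182 + 67 = 504
—
[length_sum: length <= 927 OR verified < 0]
review_id=90: ✓ → 277
review_id=91: ✗
review_id=92: ✓ → 63
review_id=93: ✓ → 259
review_id=94: ✗
review_id=95: ✗
review_id=96: ✗
review_id=97: ✗
review_id=98: ✗
review_id=99: ✓ → 152
review_id=100: ✗
review_id=101: ✓ → 68
length_sum = 277 + 63 + 259 + 152 + 68 = 819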